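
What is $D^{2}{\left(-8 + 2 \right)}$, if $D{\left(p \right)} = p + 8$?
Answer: $4$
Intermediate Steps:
$D{\left(p \right)} = 8 + p$
$D^{2}{\left(-8 + 2 \right)} = \left(8 + \left(-8 + 2\right)\right)^{2} = \left(8 - 6\right)^{2} = 2^{2} = 4$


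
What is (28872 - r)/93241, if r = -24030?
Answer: 52902/93241 ≈ 0.56737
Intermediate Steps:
(28872 - r)/93241 = (28872 - 1*(-24030))/93241 = (28872 + 24030)*(1/93241) = 52902*(1/93241) = 52902/93241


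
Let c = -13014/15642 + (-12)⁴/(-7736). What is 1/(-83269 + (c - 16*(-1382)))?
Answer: -840323/51394585300 ≈ -1.6350e-5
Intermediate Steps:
c = -2951589/840323 (c = -13014*1/15642 + 20736*(-1/7736) = -723/869 - 2592/967 = -2951589/840323 ≈ -3.5124)
1/(-83269 + (c - 16*(-1382))) = 1/(-83269 + (-2951589/840323 - 16*(-1382))) = 1/(-83269 + (-2951589/840323 + 22112)) = 1/(-83269 + 18578270587/840323) = 1/(-51394585300/840323) = -840323/51394585300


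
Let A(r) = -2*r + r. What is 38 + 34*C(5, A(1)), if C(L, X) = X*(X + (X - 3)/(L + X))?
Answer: 106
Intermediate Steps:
A(r) = -r
C(L, X) = X*(X + (-3 + X)/(L + X))
38 + 34*C(5, A(1)) = 38 + 34*((-1*1)*(-3 - 1*1 + (-1*1)² + 5*(-1*1))/(5 - 1*1)) = 38 + 34*(-(-3 - 1 + (-1)² + 5*(-1))/(5 - 1)) = 38 + 34*(-1*(-3 - 1 + 1 - 5)/4) = 38 + 34*(-1*¼*(-8)) = 38 + 34*2 = 38 + 68 = 106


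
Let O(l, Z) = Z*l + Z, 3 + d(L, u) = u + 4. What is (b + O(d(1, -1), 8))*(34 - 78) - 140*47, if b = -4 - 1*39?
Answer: -5040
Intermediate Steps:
b = -43 (b = -4 - 39 = -43)
d(L, u) = 1 + u (d(L, u) = -3 + (u + 4) = -3 + (4 + u) = 1 + u)
O(l, Z) = Z + Z*l
(b + O(d(1, -1), 8))*(34 - 78) - 140*47 = (-43 + 8*(1 + (1 - 1)))*(34 - 78) - 140*47 = (-43 + 8*(1 + 0))*(-44) - 6580 = (-43 + 8*1)*(-44) - 6580 = (-43 + 8)*(-44) - 6580 = -35*(-44) - 6580 = 1540 - 6580 = -5040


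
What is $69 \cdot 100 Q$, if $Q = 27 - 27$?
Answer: $0$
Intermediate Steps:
$Q = 0$ ($Q = 27 - 27 = 0$)
$69 \cdot 100 Q = 69 \cdot 100 \cdot 0 = 6900 \cdot 0 = 0$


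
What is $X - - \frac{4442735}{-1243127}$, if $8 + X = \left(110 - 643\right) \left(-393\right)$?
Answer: $\frac{260382181812}{1243127} \approx 2.0946 \cdot 10^{5}$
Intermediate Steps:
$X = 209461$ ($X = -8 + \left(110 - 643\right) \left(-393\right) = -8 - -209469 = -8 + 209469 = 209461$)
$X - - \frac{4442735}{-1243127} = 209461 - - \frac{4442735}{-1243127} = 209461 - \left(-4442735\right) \left(- \frac{1}{1243127}\right) = 209461 - \frac{4442735}{1243127} = \frac{260382181812}{1243127}$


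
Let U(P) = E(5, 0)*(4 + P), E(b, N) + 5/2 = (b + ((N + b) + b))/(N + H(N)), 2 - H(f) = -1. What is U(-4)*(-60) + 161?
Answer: 161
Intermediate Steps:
H(f) = 3 (H(f) = 2 - 1*(-1) = 2 + 1 = 3)
E(b, N) = -5/2 + (N + 3*b)/(3 + N) (E(b, N) = -5/2 + (b + ((N + b) + b))/(N + 3) = -5/2 + (b + (N + 2*b))/(3 + N) = -5/2 + (N + 3*b)/(3 + N))
U(P) = 10 + 5*P/2 (U(P) = (3*(-5 - 1*0 + 2*5)/(2*(3 + 0)))*(4 + P) = ((3/2)*(-5 + 0 + 10)/3)*(4 + P) = ((3/2)*(⅓)*5)*(4 + P) = 5*(4 + P)/2 = 10 + 5*P/2)
U(-4)*(-60) + 161 = (10 + (5/2)*(-4))*(-60) + 161 = (10 - 10)*(-60) + 161 = 0*(-60) + 161 = 0 + 161 = 161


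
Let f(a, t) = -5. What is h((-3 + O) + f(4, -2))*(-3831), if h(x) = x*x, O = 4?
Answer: -61296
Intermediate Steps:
h(x) = x²
h((-3 + O) + f(4, -2))*(-3831) = ((-3 + 4) - 5)²*(-3831) = (1 - 5)²*(-3831) = (-4)²*(-3831) = 16*(-3831) = -61296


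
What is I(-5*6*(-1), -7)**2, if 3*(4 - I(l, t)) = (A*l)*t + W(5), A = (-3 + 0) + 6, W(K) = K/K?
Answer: 410881/9 ≈ 45653.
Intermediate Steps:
W(K) = 1
A = 3 (A = -3 + 6 = 3)
I(l, t) = 11/3 - l*t (I(l, t) = 4 - ((3*l)*t + 1)/3 = 4 - (3*l*t + 1)/3 = 4 - (1 + 3*l*t)/3 = 4 + (-1/3 - l*t) = 11/3 - l*t)
I(-5*6*(-1), -7)**2 = (11/3 - 1*-5*6*(-1)*(-7))**2 = (11/3 - 1*(-30*(-1))*(-7))**2 = (11/3 - 1*30*(-7))**2 = (11/3 + 210)**2 = (641/3)**2 = 410881/9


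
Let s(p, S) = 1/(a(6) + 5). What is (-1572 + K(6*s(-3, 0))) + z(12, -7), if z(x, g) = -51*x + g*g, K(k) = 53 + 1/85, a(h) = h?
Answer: -176969/85 ≈ -2082.0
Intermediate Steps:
s(p, S) = 1/11 (s(p, S) = 1/(6 + 5) = 1/11)
K(k) = 4506/85 (K(k) = 53 + 1/85 = 4506/85)
z(x, g) = g**2 - 51*x (z(x, g) = -51*x + g**2 = g**2 - 51*x)
(-1572 + K(6*s(-3, 0))) + z(12, -7) = (-1572 + 4506/85) + ((-7)**2 - 51*12) = -129114/85 + (49 - 612) = -129114/85 - 563 = -176969/85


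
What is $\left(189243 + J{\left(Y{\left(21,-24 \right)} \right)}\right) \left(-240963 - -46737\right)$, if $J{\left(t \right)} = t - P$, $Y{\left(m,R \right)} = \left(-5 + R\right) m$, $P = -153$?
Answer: $-36667343862$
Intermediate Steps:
$Y{\left(m,R \right)} = m \left(-5 + R\right)$
$J{\left(t \right)} = 153 + t$ ($J{\left(t \right)} = t - -153 = t + 153 = 153 + t$)
$\left(189243 + J{\left(Y{\left(21,-24 \right)} \right)}\right) \left(-240963 - -46737\right) = \left(189243 + \left(153 + 21 \left(-5 - 24\right)\right)\right) \left(-240963 - -46737\right) = \left(189243 + \left(153 + 21 \left(-29\right)\right)\right) \left(-240963 + 46737\right) = \left(189243 + \left(153 - 609\right)\right) \left(-194226\right) = \left(189243 - 456\right) \left(-194226\right) = 188787 \left(-194226\right) = -36667343862$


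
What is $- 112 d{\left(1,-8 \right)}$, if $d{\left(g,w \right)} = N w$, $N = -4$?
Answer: $-3584$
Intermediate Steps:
$d{\left(g,w \right)} = - 4 w$
$- 112 d{\left(1,-8 \right)} = - 112 \left(\left(-4\right) \left(-8\right)\right) = \left(-112\right) 32 = -3584$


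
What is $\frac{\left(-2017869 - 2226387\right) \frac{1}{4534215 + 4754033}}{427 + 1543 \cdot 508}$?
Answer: $- \frac{530532}{910562943401} \approx -5.8264 \cdot 10^{-7}$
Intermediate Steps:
$\frac{\left(-2017869 - 2226387\right) \frac{1}{4534215 + 4754033}}{427 + 1543 \cdot 508} = \frac{\left(-4244256\right) \frac{1}{9288248}}{427 + 783844} = \frac{\left(-4244256\right) \frac{1}{9288248}}{784271} = \left(- \frac{530532}{1161031}\right) \frac{1}{784271} = - \frac{530532}{910562943401}$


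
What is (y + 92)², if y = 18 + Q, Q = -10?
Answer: 10000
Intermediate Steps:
y = 8 (y = 18 - 10 = 8)
(y + 92)² = (8 + 92)² = 100² = 10000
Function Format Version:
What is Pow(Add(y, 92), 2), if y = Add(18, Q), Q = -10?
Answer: 10000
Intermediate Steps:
y = 8 (y = Add(18, -10) = 8)
Pow(Add(y, 92), 2) = Pow(Add(8, 92), 2) = Pow(100, 2) = 10000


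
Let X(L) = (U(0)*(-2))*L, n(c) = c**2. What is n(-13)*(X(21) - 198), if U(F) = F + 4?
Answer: -61854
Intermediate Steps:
U(F) = 4 + F
X(L) = -8*L (X(L) = ((4 + 0)*(-2))*L = (4*(-2))*L = -8*L)
n(-13)*(X(21) - 198) = (-13)**2*(-8*21 - 198) = 169*(-168 - 198) = 169*(-366) = -61854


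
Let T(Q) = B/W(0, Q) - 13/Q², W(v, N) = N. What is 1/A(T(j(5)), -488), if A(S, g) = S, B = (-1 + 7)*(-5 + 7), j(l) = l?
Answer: 25/47 ≈ 0.53191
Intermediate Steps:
B = 12 (B = 6*2 = 12)
T(Q) = -13/Q² + 12/Q (T(Q) = 12/Q - 13/Q² = -13/Q² + 12/Q)
1/A(T(j(5)), -488) = 1/((-13 + 12*5)/5²) = 1/((-13 + 60)/25) = 1/((1/25)*47) = 1/(47/25) = 25/47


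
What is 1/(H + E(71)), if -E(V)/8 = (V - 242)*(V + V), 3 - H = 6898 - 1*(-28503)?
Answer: 1/158858 ≈ 6.2949e-6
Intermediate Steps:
H = -35398 (H = 3 - (6898 - 1*(-28503)) = 3 - (6898 + 28503) = 3 - 1*35401 = 3 - 35401 = -35398)
E(V) = -16*V*(-242 + V) (E(V) = -8*(V - 242)*(V + V) = -8*(-242 + V)*2*V = -16*V*(-242 + V))
1/(H + E(71)) = 1/(-35398 + 16*71*(242 - 1*71)) = 1/(-35398 + 16*71*(242 - 71)) = 1/(-35398 + 16*71*171) = 1/(-35398 + 194256) = 1/158858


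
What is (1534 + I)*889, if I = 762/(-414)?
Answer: 93984191/69 ≈ 1.3621e+6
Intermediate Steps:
I = -127/69 (I = 762*(-1/414) = -127/69 ≈ -1.8406)
(1534 + I)*889 = (1534 - 127/69)*889 = (105719/69)*889 = 93984191/69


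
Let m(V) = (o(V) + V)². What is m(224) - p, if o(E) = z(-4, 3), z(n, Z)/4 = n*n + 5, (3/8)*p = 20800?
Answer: 118192/3 ≈ 39397.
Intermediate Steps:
p = 166400/3 (p = (8/3)*20800 = 166400/3 ≈ 55467.)
z(n, Z) = 20 + 4*n² (z(n, Z) = 4*(n*n + 5) = 4*(n² + 5) = 4*(5 + n²) = 20 + 4*n²)
o(E) = 84 (o(E) = 20 + 4*(-4)² = 20 + 4*16 = 20 + 64 = 84)
m(V) = (84 + V)²
m(224) - p = (84 + 224)² - 1*166400/3 = 308² - 166400/3 = 94864 - 166400/3 = 118192/3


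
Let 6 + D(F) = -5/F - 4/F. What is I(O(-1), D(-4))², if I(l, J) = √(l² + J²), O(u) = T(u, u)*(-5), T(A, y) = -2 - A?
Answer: 625/16 ≈ 39.063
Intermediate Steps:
D(F) = -6 - 9/F (D(F) = -6 + (-5/F - 4/F) = -6 - 9/F)
O(u) = 10 + 5*u (O(u) = (-2 - u)*(-5) = 10 + 5*u)
I(l, J) = √(J² + l²)
I(O(-1), D(-4))² = (√((-6 - 9/(-4))² + (10 + 5*(-1))²))² = (√((-6 - 9*(-¼))² + (10 - 5)²))² = (√((-6 + 9/4)² + 5²))² = (√((-15/4)² + 25))² = (√(225/16 + 25))² = (√(625/16))² = (25/4)² = 625/16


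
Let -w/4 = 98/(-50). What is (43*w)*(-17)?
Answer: -143276/25 ≈ -5731.0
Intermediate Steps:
w = 196/25 (w = -392/(-50) = -392*(-1)/50 = -4*(-49/25) = 196/25 ≈ 7.8400)
(43*w)*(-17) = (43*(196/25))*(-17) = (8428/25)*(-17) = -143276/25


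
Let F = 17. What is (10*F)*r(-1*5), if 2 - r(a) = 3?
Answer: -170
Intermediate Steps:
r(a) = -1 (r(a) = 2 - 1*3 = 2 - 3 = -1)
(10*F)*r(-1*5) = (10*17)*(-1) = 170*(-1) = -170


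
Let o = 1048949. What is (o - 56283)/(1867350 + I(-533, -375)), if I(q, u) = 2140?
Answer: 496333/934745 ≈ 0.53098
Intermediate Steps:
(o - 56283)/(1867350 + I(-533, -375)) = (1048949 - 56283)/(1867350 + 2140) = 992666/1869490 = 992666*(1/1869490) = 496333/934745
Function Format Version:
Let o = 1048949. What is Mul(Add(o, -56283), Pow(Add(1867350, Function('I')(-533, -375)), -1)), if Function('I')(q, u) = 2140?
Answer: Rational(496333, 934745) ≈ 0.53098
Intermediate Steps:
Mul(Add(o, -56283), Pow(Add(1867350, Function('I')(-533, -375)), -1)) = Mul(Add(1048949, -56283), Pow(Add(1867350, 2140), -1)) = Mul(992666, Pow(1869490, -1)) = Mul(992666, Rational(1, 1869490)) = Rational(496333, 934745)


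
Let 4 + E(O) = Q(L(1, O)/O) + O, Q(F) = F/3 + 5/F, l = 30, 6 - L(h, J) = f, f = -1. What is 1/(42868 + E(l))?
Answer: 630/27036769 ≈ 2.3302e-5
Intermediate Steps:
L(h, J) = 7 (L(h, J) = 6 - 1*(-1) = 6 + 1 = 7)
Q(F) = 5/F + F/3 (Q(F) = F*(⅓) + 5/F = F/3 + 5/F = 5/F + F/3)
E(O) = -4 + 7/(3*O) + 12*O/7 (E(O) = -4 + ((5/((7/O)) + (7/O)/3) + O) = -4 + ((5*(O/7) + 7/(3*O)) + O) = -4 + ((5*O/7 + 7/(3*O)) + O) = -4 + (7/(3*O) + 12*O/7) = -4 + 7/(3*O) + 12*O/7)
1/(42868 + E(l)) = 1/(42868 + (-4 + (7/3)/30 + (12/7)*30)) = 1/(42868 + (-4 + (7/3)*(1/30) + 360/7)) = 1/(42868 + (-4 + 7/90 + 360/7)) = 1/(42868 + 29929/630) = 1/(27036769/630) = 630/27036769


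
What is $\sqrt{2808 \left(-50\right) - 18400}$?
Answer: $20 i \sqrt{397} \approx 398.5 i$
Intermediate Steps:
$\sqrt{2808 \left(-50\right) - 18400} = \sqrt{-140400 - 18400} = \sqrt{-158800} = 20 i \sqrt{397}$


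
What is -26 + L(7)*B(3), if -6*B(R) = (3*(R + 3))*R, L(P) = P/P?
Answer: -35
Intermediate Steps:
L(P) = 1
B(R) = -R*(9 + 3*R)/6 (B(R) = -3*(R + 3)*R/6 = -3*(3 + R)*R/6 = -(9 + 3*R)*R/6 = -R*(9 + 3*R)/6)
-26 + L(7)*B(3) = -26 + 1*(-½*3*(3 + 3)) = -26 + 1*(-½*3*6) = -26 + 1*(-9) = -26 - 9 = -35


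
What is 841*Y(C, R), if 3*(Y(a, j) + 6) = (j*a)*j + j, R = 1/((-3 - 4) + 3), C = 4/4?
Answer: -81577/16 ≈ -5098.6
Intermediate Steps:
C = 1 (C = 4*(1/4) = 1)
R = -1/4 (R = 1/(-7 + 3) = 1/(-4) = -1/4 ≈ -0.25000)
Y(a, j) = -6 + j/3 + a*j**2/3 (Y(a, j) = -6 + ((j*a)*j + j)/3 = -6 + ((a*j)*j + j)/3 = -6 + (a*j**2 + j)/3 = -6 + (j + a*j**2)/3 = -6 + (j/3 + a*j**2/3) = -6 + j/3 + a*j**2/3)
841*Y(C, R) = 841*(-6 + (1/3)*(-1/4) + (1/3)*1*(-1/4)**2) = 841*(-6 - 1/12 + (1/3)*1*(1/16)) = 841*(-6 - 1/12 + 1/48) = 841*(-97/16) = -81577/16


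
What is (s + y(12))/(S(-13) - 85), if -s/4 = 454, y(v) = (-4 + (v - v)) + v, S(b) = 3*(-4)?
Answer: 1808/97 ≈ 18.639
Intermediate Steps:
S(b) = -12
y(v) = -4 + v (y(v) = (-4 + 0) + v = -4 + v)
s = -1816 (s = -4*454 = -1816)
(s + y(12))/(S(-13) - 85) = (-1816 + (-4 + 12))/(-12 - 85) = (-1816 + 8)/(-97) = -1808*(-1/97) = 1808/97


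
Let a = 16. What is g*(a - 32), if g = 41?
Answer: -656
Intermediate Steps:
g*(a - 32) = 41*(16 - 32) = 41*(-16) = -656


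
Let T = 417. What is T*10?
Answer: 4170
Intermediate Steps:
T*10 = 417*10 = 4170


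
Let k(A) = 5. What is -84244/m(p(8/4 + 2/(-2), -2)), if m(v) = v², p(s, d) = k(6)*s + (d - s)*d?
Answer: -84244/121 ≈ -696.23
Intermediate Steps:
p(s, d) = 5*s + d*(d - s) (p(s, d) = 5*s + (d - s)*d = 5*s + d*(d - s))
-84244/m(p(8/4 + 2/(-2), -2)) = -84244/((-2)² + 5*(8/4 + 2/(-2)) - 1*(-2)*(8/4 + 2/(-2)))² = -84244/(4 + 5*(8*(¼) + 2*(-½)) - 1*(-2)*(8*(¼) + 2*(-½)))² = -84244/(4 + 5*(2 - 1) - 1*(-2)*(2 - 1))² = -84244/(4 + 5*1 - 1*(-2)*1)² = -84244/(4 + 5 + 2)² = -84244/(11²) = -84244/121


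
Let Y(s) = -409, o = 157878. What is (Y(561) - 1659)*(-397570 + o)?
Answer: 495683056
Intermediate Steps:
(Y(561) - 1659)*(-397570 + o) = (-409 - 1659)*(-397570 + 157878) = -2068*(-239692) = 495683056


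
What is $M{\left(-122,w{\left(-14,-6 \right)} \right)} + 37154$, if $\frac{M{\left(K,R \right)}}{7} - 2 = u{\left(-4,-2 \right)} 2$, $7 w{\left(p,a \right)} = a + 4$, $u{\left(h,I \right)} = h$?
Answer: $37112$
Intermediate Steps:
$w{\left(p,a \right)} = \frac{4}{7} + \frac{a}{7}$ ($w{\left(p,a \right)} = \frac{a + 4}{7} = \frac{4 + a}{7} = \frac{4}{7} + \frac{a}{7}$)
$M{\left(K,R \right)} = -42$ ($M{\left(K,R \right)} = 14 + 7 \left(\left(-4\right) 2\right) = 14 + 7 \left(-8\right) = 14 - 56 = -42$)
$M{\left(-122,w{\left(-14,-6 \right)} \right)} + 37154 = -42 + 37154 = 37112$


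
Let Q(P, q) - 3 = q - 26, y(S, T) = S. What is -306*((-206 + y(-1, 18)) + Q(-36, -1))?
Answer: 70686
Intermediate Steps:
Q(P, q) = -23 + q (Q(P, q) = 3 + (q - 26) = 3 + (-26 + q) = -23 + q)
-306*((-206 + y(-1, 18)) + Q(-36, -1)) = -306*((-206 - 1) + (-23 - 1)) = -306*(-207 - 24) = -306*(-231) = 70686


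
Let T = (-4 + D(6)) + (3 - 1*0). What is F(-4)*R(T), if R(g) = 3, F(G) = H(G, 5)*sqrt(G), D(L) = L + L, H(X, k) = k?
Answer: 30*I ≈ 30.0*I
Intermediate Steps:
D(L) = 2*L
F(G) = 5*sqrt(G)
T = 11 (T = (-4 + 2*6) + (3 - 1*0) = (-4 + 12) + (3 + 0) = 8 + 3 = 11)
F(-4)*R(T) = (5*sqrt(-4))*3 = (5*(2*I))*3 = (10*I)*3 = 30*I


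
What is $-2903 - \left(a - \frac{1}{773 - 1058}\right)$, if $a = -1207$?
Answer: $- \frac{483361}{285} \approx -1696.0$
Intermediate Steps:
$-2903 - \left(a - \frac{1}{773 - 1058}\right) = -2903 - \left(-1207 - \frac{1}{773 - 1058}\right) = -2903 - \left(-1207 - \frac{1}{-285}\right) = -2903 - \left(-1207 - - \frac{1}{285}\right) = -2903 - \left(-1207 + \frac{1}{285}\right) = -2903 - - \frac{343994}{285} = -2903 + \frac{343994}{285} = - \frac{483361}{285}$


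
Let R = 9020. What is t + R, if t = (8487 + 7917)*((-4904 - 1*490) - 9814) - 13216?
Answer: -249476228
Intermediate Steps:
t = -249485248 (t = 16404*((-4904 - 490) - 9814) - 13216 = 16404*(-5394 - 9814) - 13216 = 16404*(-15208) - 13216 = -249472032 - 13216 = -249485248)
t + R = -249485248 + 9020 = -249476228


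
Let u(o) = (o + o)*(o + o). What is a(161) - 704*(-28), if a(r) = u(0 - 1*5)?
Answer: 19812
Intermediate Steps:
u(o) = 4*o² (u(o) = (2*o)*(2*o) = 4*o²)
a(r) = 100 (a(r) = 4*(0 - 1*5)² = 4*(0 - 5)² = 4*(-5)² = 4*25 = 100)
a(161) - 704*(-28) = 100 - 704*(-28) = 100 + 19712 = 19812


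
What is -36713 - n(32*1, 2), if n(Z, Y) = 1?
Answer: -36714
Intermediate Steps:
-36713 - n(32*1, 2) = -36713 - 1*1 = -36713 - 1 = -36714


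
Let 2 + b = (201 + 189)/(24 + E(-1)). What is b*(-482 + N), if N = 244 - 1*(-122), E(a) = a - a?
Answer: -1653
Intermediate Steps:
E(a) = 0
b = 57/4 (b = -2 + (201 + 189)/(24 + 0) = -2 + 390/24 = -2 + 390*(1/24) = -2 + 65/4 = 57/4 ≈ 14.250)
N = 366 (N = 244 + 122 = 366)
b*(-482 + N) = 57*(-482 + 366)/4 = (57/4)*(-116) = -1653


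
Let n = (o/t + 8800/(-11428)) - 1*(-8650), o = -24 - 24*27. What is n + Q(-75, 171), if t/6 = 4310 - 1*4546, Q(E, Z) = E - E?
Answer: 1458020146/168563 ≈ 8649.7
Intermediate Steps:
Q(E, Z) = 0
o = -672 (o = -24 - 648 = -672)
t = -1416 (t = 6*(4310 - 1*4546) = 6*(4310 - 4546) = 6*(-236) = -1416)
n = 1458020146/168563 (n = (-672/(-1416) + 8800/(-11428)) - 1*(-8650) = (-672*(-1/1416) + 8800*(-1/11428)) + 8650 = (28/59 - 2200/2857) + 8650 = -49804/168563 + 8650 = 1458020146/168563 ≈ 8649.7)
n + Q(-75, 171) = 1458020146/168563 + 0 = 1458020146/168563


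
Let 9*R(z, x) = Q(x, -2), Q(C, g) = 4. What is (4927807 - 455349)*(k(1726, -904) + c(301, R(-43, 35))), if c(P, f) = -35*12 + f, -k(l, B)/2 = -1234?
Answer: 82454235688/9 ≈ 9.1616e+9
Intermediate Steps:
k(l, B) = 2468 (k(l, B) = -2*(-1234) = 2468)
R(z, x) = 4/9 (R(z, x) = (⅑)*4 = 4/9)
c(P, f) = -420 + f
(4927807 - 455349)*(k(1726, -904) + c(301, R(-43, 35))) = (4927807 - 455349)*(2468 + (-420 + 4/9)) = 4472458*(2468 - 3776/9) = 4472458*(18436/9) = 82454235688/9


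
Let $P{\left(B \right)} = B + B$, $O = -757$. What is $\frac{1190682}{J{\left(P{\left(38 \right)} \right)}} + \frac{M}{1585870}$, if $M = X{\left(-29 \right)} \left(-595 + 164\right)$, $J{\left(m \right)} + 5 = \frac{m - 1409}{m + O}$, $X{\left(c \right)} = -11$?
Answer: $- \frac{29225221002527}{74680060} \approx -3.9134 \cdot 10^{5}$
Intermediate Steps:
$P{\left(B \right)} = 2 B$
$J{\left(m \right)} = -5 + \frac{-1409 + m}{-757 + m}$ ($J{\left(m \right)} = -5 + \frac{m - 1409}{m - 757} = -5 + \frac{-1409 + m}{-757 + m}$)
$M = 4741$ ($M = - 11 \left(-595 + 164\right) = \left(-11\right) \left(-431\right) = 4741$)
$\frac{1190682}{J{\left(P{\left(38 \right)} \right)}} + \frac{M}{1585870} = \frac{1190682}{4 \frac{1}{-757 + 2 \cdot 38} \left(594 - 2 \cdot 38\right)} + \frac{4741}{1585870} = \frac{1190682}{4 \frac{1}{-757 + 76} \left(594 - 76\right)} + 4741 \cdot \frac{1}{1585870} = \frac{1190682}{4 \frac{1}{-681} \left(594 - 76\right)} + \frac{431}{144170} = \frac{1190682}{4 \left(- \frac{1}{681}\right) 518} + \frac{431}{144170} = \frac{1190682}{- \frac{2072}{681}} + \frac{431}{144170} = 1190682 \left(- \frac{681}{2072}\right) + \frac{431}{144170} = - \frac{405427221}{1036} + \frac{431}{144170} = - \frac{29225221002527}{74680060}$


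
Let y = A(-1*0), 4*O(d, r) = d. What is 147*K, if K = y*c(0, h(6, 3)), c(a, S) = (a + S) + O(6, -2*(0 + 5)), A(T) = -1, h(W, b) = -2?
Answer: 147/2 ≈ 73.500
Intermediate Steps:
O(d, r) = d/4
y = -1
c(a, S) = 3/2 + S + a (c(a, S) = (a + S) + (¼)*6 = (S + a) + 3/2 = 3/2 + S + a)
K = ½ (K = -(3/2 - 2 + 0) = -1*(-½) = ½ ≈ 0.50000)
147*K = 147*(½) = 147/2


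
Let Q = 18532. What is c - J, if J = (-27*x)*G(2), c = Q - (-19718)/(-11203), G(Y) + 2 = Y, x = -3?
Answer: 207594278/11203 ≈ 18530.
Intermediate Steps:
G(Y) = -2 + Y
c = 207594278/11203 (c = 18532 - (-19718)/(-11203) = 18532 - (-19718)*(-1)/11203 = 18532 - 1*19718/11203 = 18532 - 19718/11203 = 207594278/11203 ≈ 18530.)
J = 0 (J = (-27*(-3))*(-2 + 2) = 81*0 = 0)
c - J = 207594278/11203 - 1*0 = 207594278/11203 + 0 = 207594278/11203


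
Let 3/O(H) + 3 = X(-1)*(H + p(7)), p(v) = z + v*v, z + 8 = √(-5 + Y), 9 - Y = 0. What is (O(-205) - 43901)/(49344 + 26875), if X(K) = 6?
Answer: -14267826/24771175 ≈ -0.57598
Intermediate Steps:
Y = 9 (Y = 9 - 1*0 = 9 + 0 = 9)
z = -6 (z = -8 + √(-5 + 9) = -8 + √4 = -8 + 2 = -6)
p(v) = -6 + v² (p(v) = -6 + v*v = -6 + v²)
O(H) = 3/(255 + 6*H) (O(H) = 3/(-3 + 6*(H + (-6 + 7²))) = 3/(-3 + 6*(H + (-6 + 49))) = 3/(-3 + 6*(H + 43)) = 3/(-3 + 6*(43 + H)) = 3/(-3 + (258 + 6*H)) = 3/(255 + 6*H))
(O(-205) - 43901)/(49344 + 26875) = (1/(85 + 2*(-205)) - 43901)/(49344 + 26875) = (1/(85 - 410) - 43901)/76219 = (1/(-325) - 43901)*(1/76219) = (-1/325 - 43901)*(1/76219) = -14267826/325*1/76219 = -14267826/24771175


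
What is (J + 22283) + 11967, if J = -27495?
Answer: 6755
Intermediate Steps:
(J + 22283) + 11967 = (-27495 + 22283) + 11967 = -5212 + 11967 = 6755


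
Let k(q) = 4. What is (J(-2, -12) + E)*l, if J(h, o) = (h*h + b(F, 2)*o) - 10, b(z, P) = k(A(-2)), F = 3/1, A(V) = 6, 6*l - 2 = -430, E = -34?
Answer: 18832/3 ≈ 6277.3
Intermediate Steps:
l = -214/3 (l = 1/3 + (1/6)*(-430) = 1/3 - 215/3 = -214/3 ≈ -71.333)
F = 3 (F = 3*1 = 3)
b(z, P) = 4
J(h, o) = -10 + h**2 + 4*o (J(h, o) = (h*h + 4*o) - 10 = (h**2 + 4*o) - 10 = -10 + h**2 + 4*o)
(J(-2, -12) + E)*l = ((-10 + (-2)**2 + 4*(-12)) - 34)*(-214/3) = ((-10 + 4 - 48) - 34)*(-214/3) = (-54 - 34)*(-214/3) = -88*(-214/3) = 18832/3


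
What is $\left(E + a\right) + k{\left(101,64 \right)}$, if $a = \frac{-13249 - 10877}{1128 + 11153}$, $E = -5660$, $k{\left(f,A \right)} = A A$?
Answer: $- \frac{19231610}{12281} \approx -1566.0$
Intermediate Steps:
$k{\left(f,A \right)} = A^{2}$
$a = - \frac{24126}{12281} \approx -1.9645$
$\left(E + a\right) + k{\left(101,64 \right)} = \left(-5660 - \frac{24126}{12281}\right) + 64^{2} = - \frac{69534586}{12281} + 4096 = - \frac{19231610}{12281}$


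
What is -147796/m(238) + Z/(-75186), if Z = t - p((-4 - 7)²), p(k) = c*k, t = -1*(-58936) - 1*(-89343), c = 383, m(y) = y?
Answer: -2784112706/4473567 ≈ -622.35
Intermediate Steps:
t = 148279 (t = 58936 + 89343 = 148279)
p(k) = 383*k
Z = 101936 (Z = 148279 - 383*(-4 - 7)² = 148279 - 383*(-11)² = 148279 - 383*121 = 148279 - 1*46343 = 148279 - 46343 = 101936)
-147796/m(238) + Z/(-75186) = -147796/238 + 101936/(-75186) = -147796*1/238 + 101936*(-1/75186) = -73898/119 - 50968/37593 = -2784112706/4473567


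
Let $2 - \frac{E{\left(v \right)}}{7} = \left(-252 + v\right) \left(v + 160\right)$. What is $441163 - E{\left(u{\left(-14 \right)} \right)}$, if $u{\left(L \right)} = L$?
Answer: $169297$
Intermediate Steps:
$E{\left(v \right)} = 14 - 7 \left(-252 + v\right) \left(160 + v\right)$ ($E{\left(v \right)} = 14 - 7 \left(-252 + v\right) \left(v + 160\right) = 14 - 7 \left(-252 + v\right) \left(160 + v\right)$)
$441163 - E{\left(u{\left(-14 \right)} \right)} = 441163 - \left(282254 - 7 \left(-14\right)^{2} + 644 \left(-14\right)\right) = 441163 - \left(282254 - 1372 - 9016\right) = 441163 - 271866 = 169297$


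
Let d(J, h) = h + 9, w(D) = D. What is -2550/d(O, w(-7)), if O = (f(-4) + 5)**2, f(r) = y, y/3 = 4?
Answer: -1275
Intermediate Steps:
y = 12 (y = 3*4 = 12)
f(r) = 12
O = 289 (O = (12 + 5)**2 = 17**2 = 289)
d(J, h) = 9 + h
-2550/d(O, w(-7)) = -2550/(9 - 7) = -2550/2 = -2550*1/2 = -1275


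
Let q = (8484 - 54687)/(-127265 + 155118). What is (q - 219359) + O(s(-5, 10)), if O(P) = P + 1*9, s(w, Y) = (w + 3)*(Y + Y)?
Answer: -6110715873/27853 ≈ -2.1939e+5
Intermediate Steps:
s(w, Y) = 2*Y*(3 + w) (s(w, Y) = (3 + w)*(2*Y) = 2*Y*(3 + w))
q = -46203/27853 ≈ -1.6588
O(P) = 9 + P (O(P) = P + 9 = 9 + P)
(q - 219359) + O(s(-5, 10)) = (-46203/27853 - 219359) + (9 + 2*10*(3 - 5)) = -6109852430/27853 + (9 + 2*10*(-2)) = -6109852430/27853 + (9 - 40) = -6109852430/27853 - 31 = -6110715873/27853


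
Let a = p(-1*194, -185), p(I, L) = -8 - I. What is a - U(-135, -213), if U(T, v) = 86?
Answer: 100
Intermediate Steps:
a = 186 (a = -8 - (-1)*194 = -8 - 1*(-194) = -8 + 194 = 186)
a - U(-135, -213) = 186 - 1*86 = 186 - 86 = 100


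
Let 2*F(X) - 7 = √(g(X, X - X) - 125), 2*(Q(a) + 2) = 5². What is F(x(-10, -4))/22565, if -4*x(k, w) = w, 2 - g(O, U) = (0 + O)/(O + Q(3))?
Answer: 7/45130 + I*√65113/1037990 ≈ 0.00015511 + 0.00024583*I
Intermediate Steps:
Q(a) = 21/2 (Q(a) = -2 + (½)*5² = -2 + (½)*25 = -2 + 25/2 = 21/2)
g(O, U) = 2 - O/(21/2 + O) (g(O, U) = 2 - (0 + O)/(O + 21/2) = 2 - O/(21/2 + O))
x(k, w) = -w/4
F(X) = 7/2 + √(-125 + 2*(21 + X)/(21 + 2*X))/2 (F(X) = 7/2 + √(2*(21 + X)/(21 + 2*X) - 125)/2 = 7/2 + √(-125 + 2*(21 + X)/(21 + 2*X))/2)
F(x(-10, -4))/22565 = (7/2 + √((-2583 - (-62)*(-4))/(21 + 2*(-¼*(-4))))/2)/22565 = (7/2 + √((-2583 - 248*1)/(21 + 2*1))/2)*(1/22565) = (7/2 + √((-2583 - 248)/(21 + 2))/2)*(1/22565) = (7/2 + √(-2831/23)/2)*(1/22565) = (7/2 + (I*√65113/23)/2)*(1/22565) = (7/2 + I*√65113/46)*(1/22565) = 7/45130 + I*√65113/1037990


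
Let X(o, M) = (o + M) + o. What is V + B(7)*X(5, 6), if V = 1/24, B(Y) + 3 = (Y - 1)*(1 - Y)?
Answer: -14975/24 ≈ -623.96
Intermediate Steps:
B(Y) = -3 + (1 - Y)*(-1 + Y) (B(Y) = -3 + (Y - 1)*(1 - Y) = -3 + (-1 + Y)*(1 - Y) = -3 + (1 - Y)*(-1 + Y))
V = 1/24 ≈ 0.041667
X(o, M) = M + 2*o (X(o, M) = (M + o) + o = M + 2*o)
V + B(7)*X(5, 6) = 1/24 + (-4 - 1*7² + 2*7)*(6 + 2*5) = 1/24 + (-4 - 1*49 + 14)*(6 + 10) = 1/24 + (-4 - 49 + 14)*16 = 1/24 - 39*16 = 1/24 - 624 = -14975/24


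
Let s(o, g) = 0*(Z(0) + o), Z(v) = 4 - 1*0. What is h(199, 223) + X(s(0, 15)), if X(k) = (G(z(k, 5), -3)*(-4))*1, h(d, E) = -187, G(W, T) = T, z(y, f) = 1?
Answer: -175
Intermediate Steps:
Z(v) = 4 (Z(v) = 4 + 0 = 4)
s(o, g) = 0 (s(o, g) = 0*(4 + o) = 0)
X(k) = 12 (X(k) = -3*(-4)*1 = 12*1 = 12)
h(199, 223) + X(s(0, 15)) = -187 + 12 = -175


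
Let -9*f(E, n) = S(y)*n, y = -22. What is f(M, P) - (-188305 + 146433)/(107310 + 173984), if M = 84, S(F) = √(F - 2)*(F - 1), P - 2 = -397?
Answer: 20936/140647 - 18170*I*√6/9 ≈ 0.14885 - 4945.3*I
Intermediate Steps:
P = -395 (P = 2 - 397 = -395)
S(F) = √(-2 + F)*(-1 + F)
f(E, n) = 46*I*n*√6/9 (f(E, n) = -√(-2 - 22)*(-1 - 22)*n/9 = -√(-24)*(-23)*n/9 = -(2*I*√6)*(-23)*n/9 = -(-46*I*√6)*n/9 = -(-46)*I*n*√6/9 = 46*I*n*√6/9)
f(M, P) - (-188305 + 146433)/(107310 + 173984) = (46/9)*I*(-395)*√6 - (-188305 + 146433)/(107310 + 173984) = -18170*I*√6/9 - (-41872)/281294 = -18170*I*√6/9 - 1*(-20936/140647) = -18170*I*√6/9 + 20936/140647 = 20936/140647 - 18170*I*√6/9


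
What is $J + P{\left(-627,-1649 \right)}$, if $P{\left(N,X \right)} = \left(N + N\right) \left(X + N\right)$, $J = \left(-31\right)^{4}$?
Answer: $3777625$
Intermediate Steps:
$J = 923521$
$P{\left(N,X \right)} = 2 N \left(N + X\right)$
$J + P{\left(-627,-1649 \right)} = 923521 + 2 \left(-627\right) \left(-627 - 1649\right) = 923521 + 2 \left(-627\right) \left(-2276\right) = 923521 + 2854104 = 3777625$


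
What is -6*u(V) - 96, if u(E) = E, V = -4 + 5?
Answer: -102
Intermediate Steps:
V = 1
-6*u(V) - 96 = -6*1 - 96 = -6 - 96 = -102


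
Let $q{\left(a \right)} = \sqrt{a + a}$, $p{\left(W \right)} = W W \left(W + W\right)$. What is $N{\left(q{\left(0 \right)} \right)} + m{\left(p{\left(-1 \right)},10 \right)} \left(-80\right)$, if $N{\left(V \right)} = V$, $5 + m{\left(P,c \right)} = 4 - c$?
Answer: $880$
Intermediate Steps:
$p{\left(W \right)} = 2 W^{3}$ ($p{\left(W \right)} = W^{2} \cdot 2 W = 2 W^{3}$)
$q{\left(a \right)} = \sqrt{2} \sqrt{a}$ ($q{\left(a \right)} = \sqrt{2 a} = \sqrt{2} \sqrt{a}$)
$m{\left(P,c \right)} = -1 - c$ ($m{\left(P,c \right)} = -5 - \left(-4 + c\right) = -1 - c$)
$N{\left(q{\left(0 \right)} \right)} + m{\left(p{\left(-1 \right)},10 \right)} \left(-80\right) = \sqrt{2} \sqrt{0} + \left(-1 - 10\right) \left(-80\right) = \sqrt{2} \cdot 0 + \left(-1 - 10\right) \left(-80\right) = 0 - -880 = 0 + 880 = 880$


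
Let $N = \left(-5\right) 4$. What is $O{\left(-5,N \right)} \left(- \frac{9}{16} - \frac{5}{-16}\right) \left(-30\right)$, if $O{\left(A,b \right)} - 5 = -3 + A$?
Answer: $- \frac{45}{2} \approx -22.5$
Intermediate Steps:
$N = -20$
$O{\left(A,b \right)} = 2 + A$ ($O{\left(A,b \right)} = 5 + \left(-3 + A\right) = 2 + A$)
$O{\left(-5,N \right)} \left(- \frac{9}{16} - \frac{5}{-16}\right) \left(-30\right) = \left(2 - 5\right) \left(- \frac{9}{16} - \frac{5}{-16}\right) \left(-30\right) = - 3 \left(\left(-9\right) \frac{1}{16} - - \frac{5}{16}\right) \left(-30\right) = - 3 \left(- \frac{9}{16} + \frac{5}{16}\right) \left(-30\right) = \left(-3\right) \left(- \frac{1}{4}\right) \left(-30\right) = \frac{3}{4} \left(-30\right) = - \frac{45}{2}$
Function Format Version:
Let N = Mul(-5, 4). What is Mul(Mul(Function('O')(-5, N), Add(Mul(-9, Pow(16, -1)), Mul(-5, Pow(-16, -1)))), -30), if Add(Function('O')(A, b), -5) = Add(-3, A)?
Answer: Rational(-45, 2) ≈ -22.500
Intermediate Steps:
N = -20
Function('O')(A, b) = Add(2, A) (Function('O')(A, b) = Add(5, Add(-3, A)) = Add(2, A))
Mul(Mul(Function('O')(-5, N), Add(Mul(-9, Pow(16, -1)), Mul(-5, Pow(-16, -1)))), -30) = Mul(Mul(Add(2, -5), Add(Mul(-9, Pow(16, -1)), Mul(-5, Pow(-16, -1)))), -30) = Mul(Mul(-3, Add(Mul(-9, Rational(1, 16)), Mul(-5, Rational(-1, 16)))), -30) = Mul(Mul(-3, Add(Rational(-9, 16), Rational(5, 16))), -30) = Mul(Mul(-3, Rational(-1, 4)), -30) = Mul(Rational(3, 4), -30) = Rational(-45, 2)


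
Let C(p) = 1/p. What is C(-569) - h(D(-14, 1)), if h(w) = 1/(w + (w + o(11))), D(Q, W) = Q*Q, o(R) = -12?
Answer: -949/216220 ≈ -0.0043890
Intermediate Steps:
D(Q, W) = Q**2
h(w) = 1/(-12 + 2*w) (h(w) = 1/(w + (w - 12)) = 1/(w + (-12 + w)) = 1/(-12 + 2*w))
C(-569) - h(D(-14, 1)) = 1/(-569) - 1/(2*(-6 + (-14)**2)) = -1/569 - 1/(2*(-6 + 196)) = -1/569 - 1/(2*190) = -1/569 - 1*1/380 = -1/569 - 1/380 = -949/216220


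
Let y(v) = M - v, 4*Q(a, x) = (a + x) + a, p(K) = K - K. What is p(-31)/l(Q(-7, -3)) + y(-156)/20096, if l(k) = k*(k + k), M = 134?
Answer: 145/10048 ≈ 0.014431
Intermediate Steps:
p(K) = 0
Q(a, x) = a/2 + x/4 (Q(a, x) = ((a + x) + a)/4 = (x + 2*a)/4 = a/2 + x/4)
y(v) = 134 - v
l(k) = 2*k² (l(k) = k*(2*k) = 2*k²)
p(-31)/l(Q(-7, -3)) + y(-156)/20096 = 0/((2*((½)*(-7) + (¼)*(-3))²)) + (134 - 1*(-156))/20096 = 0/((2*(-7/2 - ¾)²)) + (134 + 156)*(1/20096) = 0/((2*(-17/4)²)) + 290*(1/20096) = 0/((2*(289/16))) + 145/10048 = 0/(289/8) + 145/10048 = 0*(8/289) + 145/10048 = 0 + 145/10048 = 145/10048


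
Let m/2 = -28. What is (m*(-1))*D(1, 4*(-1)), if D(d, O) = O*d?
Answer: -224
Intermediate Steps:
m = -56 (m = 2*(-28) = -56)
(m*(-1))*D(1, 4*(-1)) = (-56*(-1))*((4*(-1))*1) = 56*(-4*1) = 56*(-4) = -224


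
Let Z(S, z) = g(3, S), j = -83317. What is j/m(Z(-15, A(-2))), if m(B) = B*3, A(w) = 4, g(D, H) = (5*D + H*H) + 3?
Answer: -83317/729 ≈ -114.29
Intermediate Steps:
g(D, H) = 3 + H² + 5*D (g(D, H) = (5*D + H²) + 3 = (H² + 5*D) + 3 = 3 + H² + 5*D)
Z(S, z) = 18 + S² (Z(S, z) = 3 + S² + 5*3 = 3 + S² + 15 = 18 + S²)
m(B) = 3*B
j/m(Z(-15, A(-2))) = -83317*1/(3*(18 + (-15)²)) = -83317*1/(3*(18 + 225)) = -83317/(3*243) = -83317/729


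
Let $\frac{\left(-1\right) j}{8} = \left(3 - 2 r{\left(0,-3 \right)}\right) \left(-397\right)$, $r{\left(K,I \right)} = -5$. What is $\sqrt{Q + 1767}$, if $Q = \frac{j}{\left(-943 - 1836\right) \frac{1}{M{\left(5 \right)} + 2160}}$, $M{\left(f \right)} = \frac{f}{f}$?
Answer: $\frac{5 i \sqrt{59465}}{7} \approx 174.18 i$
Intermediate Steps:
$M{\left(f \right)} = 1$
$j = 41288$ ($j = - 8 \left(3 - -10\right) \left(-397\right) = - 8 \left(3 + 10\right) \left(-397\right) = - 8 \cdot 13 \left(-397\right) = \left(-8\right) \left(-5161\right) = 41288$)
$Q = - \frac{224744}{7}$ ($Q = \frac{41288}{\left(-943 - 1836\right) \frac{1}{1 + 2160}} = \frac{41288}{\left(-2779\right) \frac{1}{2161}} = \frac{41288}{- \frac{2779}{2161}} = 41288 \left(- \frac{2161}{2779}\right) = - \frac{224744}{7} \approx -32106.0$)
$\sqrt{Q + 1767} = \sqrt{- \frac{224744}{7} + 1767} = \sqrt{- \frac{212375}{7}} = \frac{5 i \sqrt{59465}}{7}$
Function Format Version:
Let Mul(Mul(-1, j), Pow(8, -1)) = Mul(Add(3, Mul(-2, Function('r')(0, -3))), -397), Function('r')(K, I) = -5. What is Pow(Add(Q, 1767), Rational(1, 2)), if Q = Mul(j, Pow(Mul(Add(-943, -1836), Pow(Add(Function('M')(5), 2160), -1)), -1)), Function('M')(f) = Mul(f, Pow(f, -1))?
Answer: Mul(Rational(5, 7), I, Pow(59465, Rational(1, 2))) ≈ Mul(174.18, I)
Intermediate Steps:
Function('M')(f) = 1
j = 41288 (j = Mul(-8, Mul(Add(3, Mul(-2, -5)), -397)) = Mul(-8, Mul(Add(3, 10), -397)) = Mul(-8, Mul(13, -397)) = Mul(-8, -5161) = 41288)
Q = Rational(-224744, 7) (Q = Mul(41288, Pow(Mul(Add(-943, -1836), Pow(Add(1, 2160), -1)), -1)) = Mul(41288, Pow(Mul(-2779, Pow(2161, -1)), -1)) = Mul(41288, Pow(Mul(-2779, Rational(1, 2161)), -1)) = Mul(41288, Pow(Rational(-2779, 2161), -1)) = Mul(41288, Rational(-2161, 2779)) = Rational(-224744, 7) ≈ -32106.)
Pow(Add(Q, 1767), Rational(1, 2)) = Pow(Add(Rational(-224744, 7), 1767), Rational(1, 2)) = Pow(Rational(-212375, 7), Rational(1, 2)) = Mul(Rational(5, 7), I, Pow(59465, Rational(1, 2)))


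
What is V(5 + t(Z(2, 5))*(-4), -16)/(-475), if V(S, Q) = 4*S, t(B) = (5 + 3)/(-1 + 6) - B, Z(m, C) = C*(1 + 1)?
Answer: -772/2375 ≈ -0.32505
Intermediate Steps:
Z(m, C) = 2*C (Z(m, C) = C*2 = 2*C)
t(B) = 8/5 - B
V(5 + t(Z(2, 5))*(-4), -16)/(-475) = (4*(5 + (8/5 - 2*5)*(-4)))/(-475) = (4*(5 + (8/5 - 1*10)*(-4)))*(-1/475) = (4*(5 + (8/5 - 10)*(-4)))*(-1/475) = (4*(5 - 42/5*(-4)))*(-1/475) = (4*(5 + 168/5))*(-1/475) = (4*(193/5))*(-1/475) = (772/5)*(-1/475) = -772/2375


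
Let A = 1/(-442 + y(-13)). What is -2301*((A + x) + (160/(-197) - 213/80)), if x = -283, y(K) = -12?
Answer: 2358241486887/3577520 ≈ 6.5918e+5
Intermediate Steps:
A = -1/454 (A = 1/(-442 - 12) = 1/(-454) = -1/454 ≈ -0.0022026)
-2301*((A + x) + (160/(-197) - 213/80)) = -2301*((-1/454 - 283) + (160/(-197) - 213/80)) = -2301*(-128483/454 + (160*(-1/197) - 213*1/80)) = -2301*(-128483/454 + (-160/197 - 213/80)) = -2301*(-128483/454 - 54761/15760) = -2301*(-1024876787/3577520) = 2358241486887/3577520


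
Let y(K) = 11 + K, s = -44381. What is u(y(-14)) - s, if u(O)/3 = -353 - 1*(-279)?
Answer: 44159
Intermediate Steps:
u(O) = -222 (u(O) = 3*(-353 - 1*(-279)) = 3*(-353 + 279) = 3*(-74) = -222)
u(y(-14)) - s = -222 - 1*(-44381) = -222 + 44381 = 44159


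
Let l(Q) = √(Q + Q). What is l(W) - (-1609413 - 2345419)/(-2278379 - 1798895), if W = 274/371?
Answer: -1977416/2038637 + 2*√50827/371 ≈ 0.24539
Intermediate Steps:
W = 274/371 (W = 274*(1/371) = 274/371 ≈ 0.73854)
l(Q) = √2*√Q (l(Q) = √(2*Q) = √2*√Q)
l(W) - (-1609413 - 2345419)/(-2278379 - 1798895) = √2*√(274/371) - (-1609413 - 2345419)/(-2278379 - 1798895) = √2*(√101654/371) - (-3954832)/(-4077274) = 2*√50827/371 - (-3954832)*(-1)/4077274 = 2*√50827/371 - 1*1977416/2038637 = 2*√50827/371 - 1977416/2038637 = -1977416/2038637 + 2*√50827/371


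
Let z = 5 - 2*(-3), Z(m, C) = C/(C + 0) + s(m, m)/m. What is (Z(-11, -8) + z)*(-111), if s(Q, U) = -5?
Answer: -15207/11 ≈ -1382.5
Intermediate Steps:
Z(m, C) = 1 - 5/m (Z(m, C) = C/(C + 0) - 5/m = C/C - 5/m = 1 - 5/m)
z = 11 (z = 5 + 6 = 11)
(Z(-11, -8) + z)*(-111) = ((-5 - 11)/(-11) + 11)*(-111) = (-1/11*(-16) + 11)*(-111) = (16/11 + 11)*(-111) = (137/11)*(-111) = -15207/11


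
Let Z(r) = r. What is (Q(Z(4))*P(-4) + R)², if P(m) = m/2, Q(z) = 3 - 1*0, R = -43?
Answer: 2401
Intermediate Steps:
Q(z) = 3 (Q(z) = 3 + 0 = 3)
P(m) = m/2 (P(m) = m*(½) = m/2)
(Q(Z(4))*P(-4) + R)² = (3*((½)*(-4)) - 43)² = (3*(-2) - 43)² = (-6 - 43)² = (-49)² = 2401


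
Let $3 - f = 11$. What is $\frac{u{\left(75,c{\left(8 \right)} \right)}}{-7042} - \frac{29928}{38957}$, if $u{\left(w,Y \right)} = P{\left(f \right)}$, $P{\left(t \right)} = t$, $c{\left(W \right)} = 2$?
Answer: $- \frac{105220660}{137167597} \approx -0.7671$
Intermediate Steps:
$f = -8$ ($f = 3 - 11 = -8$)
$u{\left(w,Y \right)} = -8$
$\frac{u{\left(75,c{\left(8 \right)} \right)}}{-7042} - \frac{29928}{38957} = - \frac{8}{-7042} - \frac{29928}{38957} = \left(-8\right) \left(- \frac{1}{7042}\right) - \frac{29928}{38957} = \frac{4}{3521} - \frac{29928}{38957} = - \frac{105220660}{137167597}$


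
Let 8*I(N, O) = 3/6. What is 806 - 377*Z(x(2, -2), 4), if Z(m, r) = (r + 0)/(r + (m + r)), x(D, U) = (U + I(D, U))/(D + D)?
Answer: 22398/37 ≈ 605.35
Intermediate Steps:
I(N, O) = 1/16 (I(N, O) = (3/6)/8 = (3*(⅙))/8 = (⅛)*(½) = 1/16)
x(D, U) = (1/16 + U)/(2*D) (x(D, U) = (U + 1/16)/(D + D) = (1/16 + U)/((2*D)) = (1/16 + U)*(1/(2*D)) = (1/16 + U)/(2*D))
Z(m, r) = r/(m + 2*r)
806 - 377*Z(x(2, -2), 4) = 806 - 1508/((1/32)*(1 + 16*(-2))/2 + 2*4) = 806 - 1508/((1/32)*(½)*(1 - 32) + 8) = 806 - 1508/((1/32)*(½)*(-31) + 8) = 806 - 1508/(-31/64 + 8) = 806 - 1508/481/64 = 806 - 1508*64/481 = 806 - 377*256/481 = 806 - 7424/37 = 22398/37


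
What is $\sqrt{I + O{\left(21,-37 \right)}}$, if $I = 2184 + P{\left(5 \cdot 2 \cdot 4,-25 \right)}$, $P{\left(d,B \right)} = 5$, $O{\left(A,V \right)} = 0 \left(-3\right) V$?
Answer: $\sqrt{2189} \approx 46.787$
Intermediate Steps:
$O{\left(A,V \right)} = 0$ ($O{\left(A,V \right)} = 0 V = 0$)
$I = 2189$ ($I = 2184 + 5 = 2189$)
$\sqrt{I + O{\left(21,-37 \right)}} = \sqrt{2189 + 0} = \sqrt{2189}$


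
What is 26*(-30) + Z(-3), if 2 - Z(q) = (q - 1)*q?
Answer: -790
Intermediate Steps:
Z(q) = 2 - q*(-1 + q) (Z(q) = 2 - (q - 1)*q = 2 - (-1 + q)*q = 2 - q*(-1 + q))
26*(-30) + Z(-3) = 26*(-30) + (2 - 3 - 1*(-3)²) = -780 + (2 - 3 - 1*9) = -780 + (2 - 3 - 9) = -780 - 10 = -790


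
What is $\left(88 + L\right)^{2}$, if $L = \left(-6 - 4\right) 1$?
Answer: $6084$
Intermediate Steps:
$L = -10$ ($L = \left(-10\right) 1 = -10$)
$\left(88 + L\right)^{2} = \left(88 - 10\right)^{2} = 78^{2} = 6084$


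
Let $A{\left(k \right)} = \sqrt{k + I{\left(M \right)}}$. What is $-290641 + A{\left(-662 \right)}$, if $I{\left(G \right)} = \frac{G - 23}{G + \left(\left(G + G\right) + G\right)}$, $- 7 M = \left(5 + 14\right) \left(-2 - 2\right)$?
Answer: $-290641 + \frac{i \sqrt{3825327}}{76} \approx -2.9064 \cdot 10^{5} + 25.735 i$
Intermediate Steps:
$M = \frac{76}{7}$ ($M = - \frac{\left(5 + 14\right) \left(-2 - 2\right)}{7} = - \frac{19 \left(-4\right)}{7} = \left(- \frac{1}{7}\right) \left(-76\right) = \frac{76}{7} \approx 10.857$)
$I{\left(G \right)} = \frac{-23 + G}{4 G}$ ($I{\left(G \right)} = \frac{-23 + G}{G + \left(2 G + G\right)} = \frac{-23 + G}{G + 3 G} = \frac{-23 + G}{4 G}$)
$A{\left(k \right)} = \sqrt{- \frac{85}{304} + k}$ ($A{\left(k \right)} = \sqrt{k + \frac{-23 + \frac{76}{7}}{4 \cdot \frac{76}{7}}} = \sqrt{k + \frac{1}{4} \cdot \frac{7}{76} \left(- \frac{85}{7}\right)} = \sqrt{k - \frac{85}{304}} = \sqrt{- \frac{85}{304} + k}$)
$-290641 + A{\left(-662 \right)} = -290641 + \frac{\sqrt{-1615 + 5776 \left(-662\right)}}{76} = -290641 + \frac{\sqrt{-1615 - 3823712}}{76} = -290641 + \frac{\sqrt{-3825327}}{76} = -290641 + \frac{i \sqrt{3825327}}{76}$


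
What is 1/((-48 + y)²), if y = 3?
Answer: 1/2025 ≈ 0.00049383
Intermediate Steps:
1/((-48 + y)²) = 1/((-48 + 3)²) = 1/((-45)²) = 1/2025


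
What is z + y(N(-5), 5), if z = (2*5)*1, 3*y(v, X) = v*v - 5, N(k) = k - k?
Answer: 25/3 ≈ 8.3333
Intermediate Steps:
N(k) = 0
y(v, X) = -5/3 + v²/3 (y(v, X) = (v*v - 5)/3 = (v² - 5)/3 = (-5 + v²)/3 = -5/3 + v²/3)
z = 10 (z = 10*1 = 10)
z + y(N(-5), 5) = 10 + (-5/3 + (⅓)*0²) = 10 + (-5/3 + (⅓)*0) = 10 + (-5/3 + 0) = 10 - 5/3 = 25/3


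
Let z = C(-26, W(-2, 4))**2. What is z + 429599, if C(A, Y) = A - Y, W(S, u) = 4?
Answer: 430499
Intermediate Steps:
z = 900 (z = (-26 - 1*4)**2 = (-26 - 4)**2 = (-30)**2 = 900)
z + 429599 = 900 + 429599 = 430499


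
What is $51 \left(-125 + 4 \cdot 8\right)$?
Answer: $-4743$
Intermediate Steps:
$51 \left(-125 + 4 \cdot 8\right) = 51 \left(-125 + 32\right) = 51 \left(-93\right) = -4743$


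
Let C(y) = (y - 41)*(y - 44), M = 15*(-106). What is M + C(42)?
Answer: -1592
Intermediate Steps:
M = -1590
C(y) = (-44 + y)*(-41 + y) (C(y) = (-41 + y)*(-44 + y) = (-44 + y)*(-41 + y))
M + C(42) = -1590 + (1804 + 42² - 85*42) = -1590 + (1804 + 1764 - 3570) = -1590 - 2 = -1592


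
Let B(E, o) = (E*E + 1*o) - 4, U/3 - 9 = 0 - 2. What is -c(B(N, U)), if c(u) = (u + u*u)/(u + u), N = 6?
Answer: -27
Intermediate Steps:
U = 21 (U = 27 + 3*(0 - 2) = 27 + 3*(-2) = 27 - 6 = 21)
B(E, o) = -4 + o + E² (B(E, o) = (E² + o) - 4 = (o + E²) - 4 = -4 + o + E²)
c(u) = (u + u²)/(2*u) (c(u) = (u + u²)/((2*u)) = (u + u²)*(1/(2*u)) = (u + u²)/(2*u))
-c(B(N, U)) = -(½ + (-4 + 21 + 6²)/2) = -(½ + (-4 + 21 + 36)/2) = -(½ + (½)*53) = -(½ + 53/2) = -1*27 = -27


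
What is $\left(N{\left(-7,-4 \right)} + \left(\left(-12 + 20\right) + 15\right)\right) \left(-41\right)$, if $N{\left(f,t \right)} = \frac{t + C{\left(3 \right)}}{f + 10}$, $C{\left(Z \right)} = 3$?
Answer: $- \frac{2788}{3} \approx -929.33$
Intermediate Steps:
$N{\left(f,t \right)} = \frac{3 + t}{10 + f}$ ($N{\left(f,t \right)} = \frac{t + 3}{f + 10} = \frac{3 + t}{10 + f}$)
$\left(N{\left(-7,-4 \right)} + \left(\left(-12 + 20\right) + 15\right)\right) \left(-41\right) = \left(\frac{3 - 4}{10 - 7} + \left(\left(-12 + 20\right) + 15\right)\right) \left(-41\right) = \left(\frac{1}{3} \left(-1\right) + \left(8 + 15\right)\right) \left(-41\right) = \left(\frac{1}{3} \left(-1\right) + 23\right) \left(-41\right) = \left(- \frac{1}{3} + 23\right) \left(-41\right) = \frac{68}{3} \left(-41\right) = - \frac{2788}{3}$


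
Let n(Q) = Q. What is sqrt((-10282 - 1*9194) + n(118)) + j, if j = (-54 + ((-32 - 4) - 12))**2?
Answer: 10404 + I*sqrt(19358) ≈ 10404.0 + 139.13*I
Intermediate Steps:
j = 10404 (j = (-54 + (-36 - 12))**2 = (-54 - 48)**2 = (-102)**2 = 10404)
sqrt((-10282 - 1*9194) + n(118)) + j = sqrt((-10282 - 1*9194) + 118) + 10404 = sqrt((-10282 - 9194) + 118) + 10404 = sqrt(-19476 + 118) + 10404 = sqrt(-19358) + 10404 = I*sqrt(19358) + 10404 = 10404 + I*sqrt(19358)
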